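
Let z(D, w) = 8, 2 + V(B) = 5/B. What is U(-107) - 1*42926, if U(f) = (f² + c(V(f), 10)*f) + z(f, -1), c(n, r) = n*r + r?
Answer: -30349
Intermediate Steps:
V(B) = -2 + 5/B
c(n, r) = r + n*r
U(f) = 8 + f² + f*(-10 + 50/f) (U(f) = (f² + (10*(1 + (-2 + 5/f)))*f) + 8 = (f² + (10*(-1 + 5/f))*f) + 8 = (f² + (-10 + 50/f)*f) + 8 = (f² + f*(-10 + 50/f)) + 8 = 8 + f² + f*(-10 + 50/f))
U(-107) - 1*42926 = (58 + (-107)² - 10*(-107)) - 1*42926 = (58 + 11449 + 1070) - 42926 = 12577 - 42926 = -30349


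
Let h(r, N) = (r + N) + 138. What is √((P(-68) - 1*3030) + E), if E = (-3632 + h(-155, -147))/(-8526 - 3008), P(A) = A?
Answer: 2*I*√4833141/79 ≈ 55.657*I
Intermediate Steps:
h(r, N) = 138 + N + r (h(r, N) = (N + r) + 138 = 138 + N + r)
E = 26/79 (E = (-3632 + (138 - 147 - 155))/(-8526 - 3008) = (-3632 - 164)/(-11534) = -3796*(-1/11534) = 26/79 ≈ 0.32911)
√((P(-68) - 1*3030) + E) = √((-68 - 1*3030) + 26/79) = √((-68 - 3030) + 26/79) = √(-3098 + 26/79) = √(-244716/79) = 2*I*√4833141/79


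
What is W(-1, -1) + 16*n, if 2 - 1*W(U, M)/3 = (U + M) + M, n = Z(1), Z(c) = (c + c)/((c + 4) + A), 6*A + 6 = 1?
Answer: 567/25 ≈ 22.680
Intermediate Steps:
A = -⅚ (A = -1 + (⅙)*1 = -1 + ⅙ = -⅚ ≈ -0.83333)
Z(c) = 2*c/(19/6 + c) (Z(c) = (c + c)/((c + 4) - ⅚) = (2*c)/((4 + c) - ⅚) = (2*c)/(19/6 + c) = 2*c/(19/6 + c))
n = 12/25 (n = 12*1/(19 + 6*1) = 12*1/(19 + 6) = 12*1/25 = 12*1*(1/25) = 12/25 ≈ 0.48000)
W(U, M) = 6 - 6*M - 3*U (W(U, M) = 6 - 3*((U + M) + M) = 6 - 3*((M + U) + M) = 6 - 3*(U + 2*M) = 6 + (-6*M - 3*U) = 6 - 6*M - 3*U)
W(-1, -1) + 16*n = (6 - 6*(-1) - 3*(-1)) + 16*(12/25) = (6 + 6 + 3) + 192/25 = 15 + 192/25 = 567/25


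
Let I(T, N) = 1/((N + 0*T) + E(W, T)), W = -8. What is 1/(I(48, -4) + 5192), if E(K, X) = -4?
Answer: 8/41535 ≈ 0.00019261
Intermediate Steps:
I(T, N) = 1/(-4 + N) (I(T, N) = 1/((N + 0*T) - 4) = 1/((N + 0) - 4) = 1/(N - 4) = 1/(-4 + N))
1/(I(48, -4) + 5192) = 1/(1/(-4 - 4) + 5192) = 1/(1/(-8) + 5192) = 1/(-⅛ + 5192) = 1/(41535/8) = 8/41535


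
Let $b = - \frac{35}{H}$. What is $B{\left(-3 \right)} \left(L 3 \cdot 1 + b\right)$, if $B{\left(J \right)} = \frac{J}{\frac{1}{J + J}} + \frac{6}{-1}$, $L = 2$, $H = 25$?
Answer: $\frac{276}{5} \approx 55.2$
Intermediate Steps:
$B{\left(J \right)} = -6 + 2 J^{2}$ ($B{\left(J \right)} = \frac{J}{\frac{1}{2 J}} + 6 \left(-1\right) = \frac{J}{\frac{1}{2} \frac{1}{J}} - 6 = J 2 J - 6 = 2 J^{2} - 6 = -6 + 2 J^{2}$)
$b = - \frac{7}{5}$ ($b = - \frac{35}{25} = \left(-35\right) \frac{1}{25} = - \frac{7}{5} \approx -1.4$)
$B{\left(-3 \right)} \left(L 3 \cdot 1 + b\right) = \left(-6 + 2 \left(-3\right)^{2}\right) \left(2 \cdot 3 \cdot 1 - \frac{7}{5}\right) = \left(-6 + 2 \cdot 9\right) \left(6 \cdot 1 - \frac{7}{5}\right) = \left(-6 + 18\right) \left(6 - \frac{7}{5}\right) = 12 \cdot \frac{23}{5} = \frac{276}{5}$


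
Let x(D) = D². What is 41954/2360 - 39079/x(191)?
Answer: 719148717/43047580 ≈ 16.706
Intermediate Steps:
41954/2360 - 39079/x(191) = 41954/2360 - 39079/(191²) = 41954*(1/2360) - 39079/36481 = 20977/1180 - 39079*1/36481 = 20977/1180 - 39079/36481 = 719148717/43047580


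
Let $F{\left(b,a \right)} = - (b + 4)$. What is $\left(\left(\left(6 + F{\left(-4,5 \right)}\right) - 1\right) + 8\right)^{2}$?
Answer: $169$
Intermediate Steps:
$F{\left(b,a \right)} = -4 - b$ ($F{\left(b,a \right)} = - (4 + b) = -4 - b$)
$\left(\left(\left(6 + F{\left(-4,5 \right)}\right) - 1\right) + 8\right)^{2} = \left(\left(\left(6 - 0\right) - 1\right) + 8\right)^{2} = \left(\left(\left(6 + \left(-4 + 4\right)\right) - 1\right) + 8\right)^{2} = \left(\left(\left(6 + 0\right) - 1\right) + 8\right)^{2} = \left(\left(6 - 1\right) + 8\right)^{2} = \left(5 + 8\right)^{2} = 13^{2} = 169$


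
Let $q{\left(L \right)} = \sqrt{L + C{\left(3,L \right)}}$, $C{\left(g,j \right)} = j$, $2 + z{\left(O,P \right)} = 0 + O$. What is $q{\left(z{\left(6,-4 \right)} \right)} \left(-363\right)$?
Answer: $- 726 \sqrt{2} \approx -1026.7$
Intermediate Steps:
$z{\left(O,P \right)} = -2 + O$ ($z{\left(O,P \right)} = -2 + \left(0 + O\right) = -2 + O$)
$q{\left(L \right)} = \sqrt{2} \sqrt{L}$ ($q{\left(L \right)} = \sqrt{L + L} = \sqrt{2 L} = \sqrt{2} \sqrt{L}$)
$q{\left(z{\left(6,-4 \right)} \right)} \left(-363\right) = \sqrt{2} \sqrt{-2 + 6} \left(-363\right) = \sqrt{2} \sqrt{4} \left(-363\right) = \sqrt{2} \cdot 2 \left(-363\right) = 2 \sqrt{2} \left(-363\right) = - 726 \sqrt{2}$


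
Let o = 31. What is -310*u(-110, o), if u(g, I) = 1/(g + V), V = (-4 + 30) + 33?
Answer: 310/51 ≈ 6.0784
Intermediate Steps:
V = 59 (V = 26 + 33 = 59)
u(g, I) = 1/(59 + g) (u(g, I) = 1/(g + 59) = 1/(59 + g))
-310*u(-110, o) = -310/(59 - 110) = -310/(-51) = -310*(-1/51) = 310/51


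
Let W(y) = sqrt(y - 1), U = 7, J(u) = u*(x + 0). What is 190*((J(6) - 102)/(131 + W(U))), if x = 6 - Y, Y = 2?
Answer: -388284/3431 + 2964*sqrt(6)/3431 ≈ -111.05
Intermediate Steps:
x = 4 (x = 6 - 1*2 = 6 - 2 = 4)
J(u) = 4*u (J(u) = u*(4 + 0) = u*4 = 4*u)
W(y) = sqrt(-1 + y)
190*((J(6) - 102)/(131 + W(U))) = 190*((4*6 - 102)/(131 + sqrt(-1 + 7))) = 190*((24 - 102)/(131 + sqrt(6))) = 190*(-78/(131 + sqrt(6))) = -14820/(131 + sqrt(6))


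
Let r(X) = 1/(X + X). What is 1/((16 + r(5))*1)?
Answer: 10/161 ≈ 0.062112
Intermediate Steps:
r(X) = 1/(2*X)
1/((16 + r(5))*1) = 1/((16 + (½)/5)*1) = 1/((16 + (½)*(⅕))*1) = 1/((16 + ⅒)*1) = 1/((161/10)*1) = 1/(161/10) = 10/161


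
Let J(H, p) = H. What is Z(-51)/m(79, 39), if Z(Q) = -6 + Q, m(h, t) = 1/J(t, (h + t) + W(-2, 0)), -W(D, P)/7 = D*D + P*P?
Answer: -2223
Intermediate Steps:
W(D, P) = -7*D² - 7*P² (W(D, P) = -7*(D*D + P*P) = -7*(D² + P²) = -7*D² - 7*P²)
m(h, t) = 1/t
Z(-51)/m(79, 39) = (-6 - 51)/(1/39) = -57/1/39 = -57*39 = -2223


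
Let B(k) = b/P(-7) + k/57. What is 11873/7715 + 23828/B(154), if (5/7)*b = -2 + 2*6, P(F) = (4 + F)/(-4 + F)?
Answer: 75107507/169730 ≈ 442.51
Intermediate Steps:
P(F) = (4 + F)/(-4 + F)
b = 14 (b = 7*(-2 + 2*6)/5 = 7*(-2 + 12)/5 = (7/5)*10 = 14)
B(k) = 154/3 + k/57 (B(k) = 14/(((4 - 7)/(-4 - 7))) + k/57 = 14/((-3/(-11))) + k*(1/57) = 14/((-1/11*(-3))) + k/57 = 14/(3/11) + k/57 = 14*(11/3) + k/57 = 154/3 + k/57)
11873/7715 + 23828/B(154) = 11873/7715 + 23828/(154/3 + (1/57)*154) = 11873*(1/7715) + 23828/(154/3 + 154/57) = 11873/7715 + 23828/(3080/57) = 11873/7715 + 23828*(57/3080) = 11873/7715 + 48507/110 = 75107507/169730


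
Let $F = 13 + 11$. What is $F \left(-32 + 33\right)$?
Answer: $24$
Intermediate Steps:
$F = 24$
$F \left(-32 + 33\right) = 24 \left(-32 + 33\right) = 24 \cdot 1 = 24$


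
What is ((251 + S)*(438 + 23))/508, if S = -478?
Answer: -104647/508 ≈ -206.00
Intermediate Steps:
((251 + S)*(438 + 23))/508 = ((251 - 478)*(438 + 23))/508 = -227*461*(1/508) = -104647*1/508 = -104647/508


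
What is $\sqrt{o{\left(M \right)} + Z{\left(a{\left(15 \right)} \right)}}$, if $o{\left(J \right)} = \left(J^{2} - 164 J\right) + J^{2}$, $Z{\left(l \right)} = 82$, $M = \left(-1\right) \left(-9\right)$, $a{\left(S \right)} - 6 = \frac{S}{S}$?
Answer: $4 i \sqrt{77} \approx 35.1 i$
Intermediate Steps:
$a{\left(S \right)} = 7$ ($a{\left(S \right)} = 6 + \frac{S}{S} = 6 + 1 = 7$)
$M = 9$
$o{\left(J \right)} = - 164 J + 2 J^{2}$
$\sqrt{o{\left(M \right)} + Z{\left(a{\left(15 \right)} \right)}} = \sqrt{2 \cdot 9 \left(-82 + 9\right) + 82} = \sqrt{2 \cdot 9 \left(-73\right) + 82} = \sqrt{-1314 + 82} = \sqrt{-1232} = 4 i \sqrt{77}$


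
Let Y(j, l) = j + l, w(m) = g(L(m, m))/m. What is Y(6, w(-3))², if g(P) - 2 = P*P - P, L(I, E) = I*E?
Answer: 3136/9 ≈ 348.44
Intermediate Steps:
L(I, E) = E*I
g(P) = 2 + P² - P (g(P) = 2 + (P*P - P) = 2 + (P² - P) = 2 + P² - P)
w(m) = (2 + m⁴ - m²)/m (w(m) = (2 + (m*m)² - m*m)/m = (2 + (m²)² - m²)/m = (2 + m⁴ - m²)/m)
Y(6, w(-3))² = (6 + ((-3)³ - 1*(-3) + 2/(-3)))² = (6 + (-27 + 3 + 2*(-⅓)))² = (6 + (-27 + 3 - ⅔))² = (6 - 74/3)² = (-56/3)² = 3136/9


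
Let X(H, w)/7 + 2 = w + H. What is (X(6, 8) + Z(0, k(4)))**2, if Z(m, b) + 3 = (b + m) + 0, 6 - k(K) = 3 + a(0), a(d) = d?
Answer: 7056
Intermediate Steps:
k(K) = 3 (k(K) = 6 - (3 + 0) = 6 - 1*3 = 6 - 3 = 3)
Z(m, b) = -3 + b + m (Z(m, b) = -3 + ((b + m) + 0) = -3 + (b + m) = -3 + b + m)
X(H, w) = -14 + 7*H + 7*w (X(H, w) = -14 + 7*(w + H) = -14 + 7*(H + w) = -14 + (7*H + 7*w) = -14 + 7*H + 7*w)
(X(6, 8) + Z(0, k(4)))**2 = ((-14 + 7*6 + 7*8) + (-3 + 3 + 0))**2 = ((-14 + 42 + 56) + 0)**2 = (84 + 0)**2 = 84**2 = 7056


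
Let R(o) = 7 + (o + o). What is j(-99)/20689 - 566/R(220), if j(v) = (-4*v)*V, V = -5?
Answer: -12595034/9247983 ≈ -1.3619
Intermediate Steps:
R(o) = 7 + 2*o
j(v) = 20*v (j(v) = -4*v*(-5) = 20*v)
j(-99)/20689 - 566/R(220) = (20*(-99))/20689 - 566/(7 + 2*220) = -1980*1/20689 - 566/(7 + 440) = -1980/20689 - 566/447 = -12595034/9247983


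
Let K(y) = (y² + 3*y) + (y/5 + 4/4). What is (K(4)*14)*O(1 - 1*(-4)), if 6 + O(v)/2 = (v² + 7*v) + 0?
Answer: 225288/5 ≈ 45058.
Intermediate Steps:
O(v) = -12 + 2*v² + 14*v (O(v) = -12 + 2*((v² + 7*v) + 0) = -12 + 2*(v² + 7*v) = -12 + (2*v² + 14*v) = -12 + 2*v² + 14*v)
K(y) = 1 + y² + 16*y/5 (K(y) = (y² + 3*y) + (y*(⅕) + 4*(¼)) = (y² + 3*y) + (y/5 + 1) = (y² + 3*y) + (1 + y/5) = 1 + y² + 16*y/5)
(K(4)*14)*O(1 - 1*(-4)) = ((1 + 4² + (16/5)*4)*14)*(-12 + 2*(1 - 1*(-4))² + 14*(1 - 1*(-4))) = ((1 + 16 + 64/5)*14)*(-12 + 2*(1 + 4)² + 14*(1 + 4)) = ((149/5)*14)*(-12 + 2*5² + 14*5) = 2086*(-12 + 2*25 + 70)/5 = 2086*(-12 + 50 + 70)/5 = (2086/5)*108 = 225288/5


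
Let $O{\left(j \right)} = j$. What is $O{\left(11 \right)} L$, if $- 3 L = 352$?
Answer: $- \frac{3872}{3} \approx -1290.7$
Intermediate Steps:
$L = - \frac{352}{3}$ ($L = \left(- \frac{1}{3}\right) 352 = - \frac{352}{3} \approx -117.33$)
$O{\left(11 \right)} L = 11 \left(- \frac{352}{3}\right) = - \frac{3872}{3}$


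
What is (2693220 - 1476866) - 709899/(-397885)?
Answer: 483969721189/397885 ≈ 1.2164e+6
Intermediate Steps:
(2693220 - 1476866) - 709899/(-397885) = 1216354 - 709899*(-1/397885) = 1216354 + 709899/397885 = 483969721189/397885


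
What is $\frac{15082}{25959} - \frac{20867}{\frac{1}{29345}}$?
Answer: $- \frac{15895788948203}{25959} \approx -6.1234 \cdot 10^{8}$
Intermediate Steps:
$\frac{15082}{25959} - \frac{20867}{\frac{1}{29345}} = 15082 \cdot \frac{1}{25959} - 20867 \frac{1}{\frac{1}{29345}} = \frac{15082}{25959} - 612342115 = - \frac{15895788948203}{25959}$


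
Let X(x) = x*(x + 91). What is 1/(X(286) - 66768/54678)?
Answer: 701/75582366 ≈ 9.2746e-6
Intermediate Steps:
X(x) = x*(91 + x)
1/(X(286) - 66768/54678) = 1/(286*(91 + 286) - 66768/54678) = 1/(286*377 - 66768*1/54678) = 1/(107822 - 856/701) = 1/(75582366/701) = 701/75582366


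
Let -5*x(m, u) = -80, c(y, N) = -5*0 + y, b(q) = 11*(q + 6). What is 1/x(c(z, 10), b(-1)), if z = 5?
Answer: 1/16 ≈ 0.062500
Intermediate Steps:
b(q) = 66 + 11*q (b(q) = 11*(6 + q) = 66 + 11*q)
c(y, N) = y (c(y, N) = 0 + y = y)
x(m, u) = 16 (x(m, u) = -⅕*(-80) = 16)
1/x(c(z, 10), b(-1)) = 1/16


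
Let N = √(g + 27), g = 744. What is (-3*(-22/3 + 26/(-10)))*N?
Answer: 149*√771/5 ≈ 827.45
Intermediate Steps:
N = √771 (N = √(744 + 27) = √771 ≈ 27.767)
(-3*(-22/3 + 26/(-10)))*N = (-3*(-22/3 + 26/(-10)))*√771 = (-3*(-22*⅓ + 26*(-⅒)))*√771 = (-3*(-22/3 - 13/5))*√771 = (-3*(-149/15))*√771 = 149*√771/5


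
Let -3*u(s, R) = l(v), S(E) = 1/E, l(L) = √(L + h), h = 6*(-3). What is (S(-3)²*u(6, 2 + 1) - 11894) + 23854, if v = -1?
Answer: 11960 - I*√19/27 ≈ 11960.0 - 0.16144*I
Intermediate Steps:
h = -18
l(L) = √(-18 + L) (l(L) = √(L - 18) = √(-18 + L))
u(s, R) = -I*√19/3 (u(s, R) = -√(-18 - 1)/3 = -I*√19/3)
(S(-3)²*u(6, 2 + 1) - 11894) + 23854 = ((1/(-3))²*(-I*√19/3) - 11894) + 23854 = ((-⅓)²*(-I*√19/3) - 11894) + 23854 = ((-I*√19/3)/9 - 11894) + 23854 = (-I*√19/27 - 11894) + 23854 = (-11894 - I*√19/27) + 23854 = 11960 - I*√19/27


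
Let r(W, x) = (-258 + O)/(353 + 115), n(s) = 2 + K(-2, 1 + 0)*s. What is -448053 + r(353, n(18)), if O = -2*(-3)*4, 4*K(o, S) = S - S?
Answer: -896107/2 ≈ -4.4805e+5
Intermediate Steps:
K(o, S) = 0 (K(o, S) = (S - S)/4 = (¼)*0 = 0)
n(s) = 2 (n(s) = 2 + 0*s = 2 + 0 = 2)
O = 24 (O = 6*4 = 24)
r(W, x) = -½ (r(W, x) = (-258 + 24)/(353 + 115) = -234/468 = -234*1/468 = -½)
-448053 + r(353, n(18)) = -448053 - ½ = -896107/2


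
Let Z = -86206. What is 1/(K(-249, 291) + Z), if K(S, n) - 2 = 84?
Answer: -1/86120 ≈ -1.1612e-5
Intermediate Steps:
K(S, n) = 86 (K(S, n) = 2 + 84 = 86)
1/(K(-249, 291) + Z) = 1/(86 - 86206) = 1/(-86120) = -1/86120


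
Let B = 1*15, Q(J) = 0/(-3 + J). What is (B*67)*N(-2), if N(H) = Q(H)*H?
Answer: 0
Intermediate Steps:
Q(J) = 0
B = 15
N(H) = 0 (N(H) = 0*H = 0)
(B*67)*N(-2) = (15*67)*0 = 1005*0 = 0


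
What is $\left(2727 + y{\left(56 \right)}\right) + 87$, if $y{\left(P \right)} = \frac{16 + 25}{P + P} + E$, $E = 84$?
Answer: $\frac{324617}{112} \approx 2898.4$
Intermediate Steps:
$y{\left(P \right)} = 84 + \frac{41}{2 P}$ ($y{\left(P \right)} = \frac{16 + 25}{P + P} + 84 = \frac{41}{2 P} + 84 = 84 + \frac{41}{2 P}$)
$\left(2727 + y{\left(56 \right)}\right) + 87 = \left(2727 + \left(84 + \frac{41}{2 \cdot 56}\right)\right) + 87 = \left(2727 + \left(84 + \frac{41}{2} \cdot \frac{1}{56}\right)\right) + 87 = \left(2727 + \left(84 + \frac{41}{112}\right)\right) + 87 = \left(2727 + \frac{9449}{112}\right) + 87 = \frac{314873}{112} + 87 = \frac{324617}{112}$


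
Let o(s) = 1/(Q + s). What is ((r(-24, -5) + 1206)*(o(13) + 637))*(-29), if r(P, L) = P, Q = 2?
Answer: -109186856/5 ≈ -2.1837e+7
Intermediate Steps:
o(s) = 1/(2 + s)
((r(-24, -5) + 1206)*(o(13) + 637))*(-29) = ((-24 + 1206)*(1/(2 + 13) + 637))*(-29) = (1182*(1/15 + 637))*(-29) = (1182*(9556/15))*(-29) = (3765064/5)*(-29) = -109186856/5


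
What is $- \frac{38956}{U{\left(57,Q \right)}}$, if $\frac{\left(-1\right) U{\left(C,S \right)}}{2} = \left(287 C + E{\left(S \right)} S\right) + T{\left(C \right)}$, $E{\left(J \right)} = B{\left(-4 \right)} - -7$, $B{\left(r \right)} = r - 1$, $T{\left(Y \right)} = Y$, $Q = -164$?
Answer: $\frac{9739}{8044} \approx 1.2107$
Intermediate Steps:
$B{\left(r \right)} = -1 + r$
$E{\left(J \right)} = 2$ ($E{\left(J \right)} = \left(-1 - 4\right) - -7 = -5 + 7 = 2$)
$U{\left(C,S \right)} = - 576 C - 4 S$ ($U{\left(C,S \right)} = - 2 \left(\left(287 C + 2 S\right) + C\right) = - 2 \left(\left(2 S + 287 C\right) + C\right) = - 2 \left(2 S + 288 C\right) = - 576 C - 4 S$)
$- \frac{38956}{U{\left(57,Q \right)}} = - \frac{38956}{\left(-576\right) 57 - -656} = - \frac{38956}{-32832 + 656} = - \frac{38956}{-32176} = \left(-38956\right) \left(- \frac{1}{32176}\right) = \frac{9739}{8044}$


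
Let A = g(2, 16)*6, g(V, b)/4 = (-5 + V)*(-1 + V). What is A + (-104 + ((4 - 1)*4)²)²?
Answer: 1528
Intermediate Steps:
g(V, b) = 4*(-1 + V)*(-5 + V) (g(V, b) = 4*((-5 + V)*(-1 + V)) = 4*((-1 + V)*(-5 + V)) = 4*(-1 + V)*(-5 + V))
A = -72 (A = (20 - 24*2 + 4*2²)*6 = (20 - 48 + 4*4)*6 = (20 - 48 + 16)*6 = -12*6 = -72)
A + (-104 + ((4 - 1)*4)²)² = -72 + (-104 + ((4 - 1)*4)²)² = -72 + (-104 + (3*4)²)² = -72 + (-104 + 12²)² = -72 + (-104 + 144)² = -72 + 40² = -72 + 1600 = 1528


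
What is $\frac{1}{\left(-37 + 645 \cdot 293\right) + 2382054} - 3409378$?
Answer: $- \frac{8765517656755}{2571002} \approx -3.4094 \cdot 10^{6}$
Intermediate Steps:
$\frac{1}{\left(-37 + 645 \cdot 293\right) + 2382054} - 3409378 = \frac{1}{\left(-37 + 188985\right) + 2382054} - 3409378 = \frac{1}{188948 + 2382054} - 3409378 = \frac{1}{2571002} - 3409378 = - \frac{8765517656755}{2571002}$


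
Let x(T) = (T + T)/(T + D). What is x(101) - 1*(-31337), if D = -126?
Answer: 783223/25 ≈ 31329.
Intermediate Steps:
x(T) = 2*T/(-126 + T) (x(T) = (T + T)/(T - 126) = (2*T)/(-126 + T) = 2*T/(-126 + T))
x(101) - 1*(-31337) = 2*101/(-126 + 101) - 1*(-31337) = 2*101/(-25) + 31337 = 2*101*(-1/25) + 31337 = -202/25 + 31337 = 783223/25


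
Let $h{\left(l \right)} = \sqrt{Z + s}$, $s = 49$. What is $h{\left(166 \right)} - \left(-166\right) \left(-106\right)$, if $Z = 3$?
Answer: $-17596 + 2 \sqrt{13} \approx -17589.0$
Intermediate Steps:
$h{\left(l \right)} = 2 \sqrt{13}$ ($h{\left(l \right)} = \sqrt{3 + 49} = \sqrt{52} = 2 \sqrt{13}$)
$h{\left(166 \right)} - \left(-166\right) \left(-106\right) = 2 \sqrt{13} - \left(-166\right) \left(-106\right) = 2 \sqrt{13} - 17596 = -17596 + 2 \sqrt{13}$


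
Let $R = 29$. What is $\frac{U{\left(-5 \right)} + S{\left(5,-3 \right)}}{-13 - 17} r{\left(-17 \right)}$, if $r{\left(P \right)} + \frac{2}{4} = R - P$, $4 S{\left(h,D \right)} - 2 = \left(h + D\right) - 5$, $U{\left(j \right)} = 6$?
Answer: $- \frac{2093}{240} \approx -8.7208$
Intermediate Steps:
$S{\left(h,D \right)} = - \frac{3}{4} + \frac{D}{4} + \frac{h}{4}$ ($S{\left(h,D \right)} = \frac{1}{2} + \frac{\left(h + D\right) - 5}{4} = \frac{1}{2} + \frac{\left(D + h\right) - 5}{4} = \frac{1}{2} + \frac{-5 + D + h}{4} = \frac{1}{2} + \left(- \frac{5}{4} + \frac{D}{4} + \frac{h}{4}\right) = - \frac{3}{4} + \frac{D}{4} + \frac{h}{4}$)
$r{\left(P \right)} = \frac{57}{2} - P$ ($r{\left(P \right)} = - \frac{1}{2} - \left(-29 + P\right) = \frac{57}{2} - P$)
$\frac{U{\left(-5 \right)} + S{\left(5,-3 \right)}}{-13 - 17} r{\left(-17 \right)} = \frac{6 + \left(- \frac{3}{4} + \frac{1}{4} \left(-3\right) + \frac{1}{4} \cdot 5\right)}{-13 - 17} \left(\frac{57}{2} - -17\right) = \frac{6 - \frac{1}{4}}{-30} \left(\frac{57}{2} + 17\right) = \left(6 - \frac{1}{4}\right) \left(- \frac{1}{30}\right) \frac{91}{2} = \frac{23}{4} \left(- \frac{1}{30}\right) \frac{91}{2} = \left(- \frac{23}{120}\right) \frac{91}{2} = - \frac{2093}{240}$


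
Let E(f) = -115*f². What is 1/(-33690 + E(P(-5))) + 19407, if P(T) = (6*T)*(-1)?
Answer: 2662446329/137190 ≈ 19407.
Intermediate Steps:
P(T) = -6*T
1/(-33690 + E(P(-5))) + 19407 = 1/(-33690 - 115*(-6*(-5))²) + 19407 = 1/(-33690 - 115*30²) + 19407 = 1/(-33690 - 115*900) + 19407 = 1/(-33690 - 103500) + 19407 = 1/(-137190) + 19407 = -1/137190 + 19407 = 2662446329/137190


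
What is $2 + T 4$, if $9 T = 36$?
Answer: $18$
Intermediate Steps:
$T = 4$ ($T = \frac{1}{9} \cdot 36 = 4$)
$2 + T 4 = 2 + 4 \cdot 4 = 2 + 16 = 18$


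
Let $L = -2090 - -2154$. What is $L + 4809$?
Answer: $4873$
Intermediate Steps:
$L = 64$ ($L = -2090 + 2154 = 64$)
$L + 4809 = 64 + 4809 = 4873$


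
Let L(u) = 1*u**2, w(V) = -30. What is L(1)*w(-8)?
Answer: -30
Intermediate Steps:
L(u) = u**2
L(1)*w(-8) = 1**2*(-30) = 1*(-30) = -30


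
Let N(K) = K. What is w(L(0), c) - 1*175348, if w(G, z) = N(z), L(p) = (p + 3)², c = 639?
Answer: -174709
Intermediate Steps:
L(p) = (3 + p)²
w(G, z) = z
w(L(0), c) - 1*175348 = 639 - 1*175348 = 639 - 175348 = -174709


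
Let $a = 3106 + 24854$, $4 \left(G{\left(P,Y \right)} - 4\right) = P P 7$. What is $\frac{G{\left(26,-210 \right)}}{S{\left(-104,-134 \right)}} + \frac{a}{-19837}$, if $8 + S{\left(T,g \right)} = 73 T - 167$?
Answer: $- \frac{240711839}{154073979} \approx -1.5623$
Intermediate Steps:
$G{\left(P,Y \right)} = 4 + \frac{7 P^{2}}{4}$ ($G{\left(P,Y \right)} = 4 + \frac{P P 7}{4} = 4 + \frac{P^{2} \cdot 7}{4} = 4 + \frac{7 P^{2}}{4}$)
$S{\left(T,g \right)} = -175 + 73 T$ ($S{\left(T,g \right)} = -8 + \left(73 T - 167\right) = -8 + \left(-167 + 73 T\right) = -175 + 73 T$)
$a = 27960$
$\frac{G{\left(26,-210 \right)}}{S{\left(-104,-134 \right)}} + \frac{a}{-19837} = \frac{4 + \frac{7 \cdot 26^{2}}{4}}{-175 + 73 \left(-104\right)} + \frac{27960}{-19837} = \frac{4 + \frac{7}{4} \cdot 676}{-175 - 7592} + 27960 \left(- \frac{1}{19837}\right) = \frac{4 + 1183}{-7767} - \frac{27960}{19837} = 1187 \left(- \frac{1}{7767}\right) - \frac{27960}{19837} = - \frac{1187}{7767} - \frac{27960}{19837} = - \frac{240711839}{154073979}$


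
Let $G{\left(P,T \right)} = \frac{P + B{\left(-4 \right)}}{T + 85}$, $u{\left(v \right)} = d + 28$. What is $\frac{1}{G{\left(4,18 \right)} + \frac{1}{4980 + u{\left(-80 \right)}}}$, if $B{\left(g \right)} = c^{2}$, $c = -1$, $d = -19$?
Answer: $\frac{513867}{25048} \approx 20.515$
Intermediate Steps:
$u{\left(v \right)} = 9$ ($u{\left(v \right)} = -19 + 28 = 9$)
$B{\left(g \right)} = 1$ ($B{\left(g \right)} = \left(-1\right)^{2} = 1$)
$G{\left(P,T \right)} = \frac{1 + P}{85 + T}$ ($G{\left(P,T \right)} = \frac{P + 1}{T + 85} = \frac{1 + P}{85 + T}$)
$\frac{1}{G{\left(4,18 \right)} + \frac{1}{4980 + u{\left(-80 \right)}}} = \frac{1}{\frac{1 + 4}{85 + 18} + \frac{1}{4980 + 9}} = \frac{1}{\frac{1}{103} \cdot 5 + \frac{1}{4989}} = \frac{1}{\frac{5}{103} + \frac{1}{4989}} = \frac{1}{\frac{25048}{513867}} = \frac{513867}{25048}$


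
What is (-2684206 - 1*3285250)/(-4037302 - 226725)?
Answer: 5969456/4264027 ≈ 1.4000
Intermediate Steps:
(-2684206 - 1*3285250)/(-4037302 - 226725) = (-2684206 - 3285250)/(-4264027) = -5969456*(-1/4264027) = 5969456/4264027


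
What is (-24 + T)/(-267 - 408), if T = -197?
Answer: 221/675 ≈ 0.32741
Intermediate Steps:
(-24 + T)/(-267 - 408) = (-24 - 197)/(-267 - 408) = -221/(-675) = -221*(-1/675) = 221/675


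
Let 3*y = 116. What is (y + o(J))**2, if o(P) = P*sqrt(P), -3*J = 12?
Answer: 12880/9 - 1856*I/3 ≈ 1431.1 - 618.67*I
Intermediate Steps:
J = -4 (J = -1/3*12 = -4)
o(P) = P**(3/2)
y = 116/3 (y = (1/3)*116 = 116/3 ≈ 38.667)
(y + o(J))**2 = (116/3 + (-4)**(3/2))**2 = (116/3 - 8*I)**2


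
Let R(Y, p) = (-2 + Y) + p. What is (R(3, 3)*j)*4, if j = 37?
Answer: 592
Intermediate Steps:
R(Y, p) = -2 + Y + p
(R(3, 3)*j)*4 = ((-2 + 3 + 3)*37)*4 = (4*37)*4 = 148*4 = 592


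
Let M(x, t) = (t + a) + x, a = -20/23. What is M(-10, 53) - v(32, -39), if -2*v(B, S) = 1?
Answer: 1961/46 ≈ 42.630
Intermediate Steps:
a = -20/23 (a = -20*1/23 = -20/23 ≈ -0.86957)
v(B, S) = -½ (v(B, S) = -½*1 = -½)
M(x, t) = -20/23 + t + x (M(x, t) = (t - 20/23) + x = (-20/23 + t) + x = -20/23 + t + x)
M(-10, 53) - v(32, -39) = (-20/23 + 53 - 10) - 1*(-½) = 969/23 + ½ = 1961/46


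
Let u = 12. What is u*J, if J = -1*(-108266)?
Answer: 1299192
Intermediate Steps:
J = 108266
u*J = 12*108266 = 1299192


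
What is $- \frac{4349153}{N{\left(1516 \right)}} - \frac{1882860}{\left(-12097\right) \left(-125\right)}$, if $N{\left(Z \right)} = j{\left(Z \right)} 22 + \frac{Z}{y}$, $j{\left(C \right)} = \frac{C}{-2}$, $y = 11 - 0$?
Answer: $\frac{2879942515607}{11003431200} \approx 261.73$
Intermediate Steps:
$y = 11$ ($y = 11 + 0 = 11$)
$j{\left(C \right)} = - \frac{C}{2}$ ($j{\left(C \right)} = C \left(- \frac{1}{2}\right) = - \frac{C}{2}$)
$N{\left(Z \right)} = - \frac{120 Z}{11}$ ($N{\left(Z \right)} = - \frac{Z}{2} \cdot 22 + \frac{Z}{11} = - 11 Z + Z \frac{1}{11} = - 11 Z + \frac{Z}{11} = - \frac{120 Z}{11}$)
$- \frac{4349153}{N{\left(1516 \right)}} - \frac{1882860}{\left(-12097\right) \left(-125\right)} = - \frac{4349153}{\left(- \frac{120}{11}\right) 1516} - \frac{1882860}{\left(-12097\right) \left(-125\right)} = - \frac{4349153}{- \frac{181920}{11}} - \frac{1882860}{1512125} = \left(-4349153\right) \left(- \frac{11}{181920}\right) - \frac{376572}{302425} = \frac{47840683}{181920} - \frac{376572}{302425} = \frac{2879942515607}{11003431200}$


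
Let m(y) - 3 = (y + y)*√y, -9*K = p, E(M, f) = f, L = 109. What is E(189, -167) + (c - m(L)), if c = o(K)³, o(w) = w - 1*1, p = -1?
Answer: -124442/729 - 218*√109 ≈ -2446.7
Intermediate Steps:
K = ⅑ (K = -⅑*(-1) = ⅑ ≈ 0.11111)
o(w) = -1 + w (o(w) = w - 1 = -1 + w)
m(y) = 3 + 2*y^(3/2) (m(y) = 3 + (y + y)*√y = 3 + (2*y)*√y = 3 + 2*y^(3/2))
c = -512/729 (c = (-1 + ⅑)³ = (-8/9)³ = -512/729 ≈ -0.70233)
E(189, -167) + (c - m(L)) = -167 + (-512/729 - (3 + 2*109^(3/2))) = -167 + (-512/729 - (3 + 2*(109*√109))) = -167 + (-512/729 - (3 + 218*√109)) = -167 + (-512/729 + (-3 - 218*√109)) = -167 + (-2699/729 - 218*√109) = -124442/729 - 218*√109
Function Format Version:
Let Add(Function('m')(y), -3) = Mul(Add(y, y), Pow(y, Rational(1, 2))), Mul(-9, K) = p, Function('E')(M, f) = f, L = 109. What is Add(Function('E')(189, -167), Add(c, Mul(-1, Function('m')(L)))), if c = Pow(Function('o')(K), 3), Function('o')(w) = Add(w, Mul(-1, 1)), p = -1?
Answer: Add(Rational(-124442, 729), Mul(-218, Pow(109, Rational(1, 2)))) ≈ -2446.7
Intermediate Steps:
K = Rational(1, 9) (K = Mul(Rational(-1, 9), -1) = Rational(1, 9) ≈ 0.11111)
Function('o')(w) = Add(-1, w) (Function('o')(w) = Add(w, -1) = Add(-1, w))
Function('m')(y) = Add(3, Mul(2, Pow(y, Rational(3, 2)))) (Function('m')(y) = Add(3, Mul(Add(y, y), Pow(y, Rational(1, 2)))) = Add(3, Mul(Mul(2, y), Pow(y, Rational(1, 2)))) = Add(3, Mul(2, Pow(y, Rational(3, 2)))))
c = Rational(-512, 729) (c = Pow(Add(-1, Rational(1, 9)), 3) = Pow(Rational(-8, 9), 3) = Rational(-512, 729) ≈ -0.70233)
Add(Function('E')(189, -167), Add(c, Mul(-1, Function('m')(L)))) = Add(-167, Add(Rational(-512, 729), Mul(-1, Add(3, Mul(2, Pow(109, Rational(3, 2))))))) = Add(-167, Add(Rational(-512, 729), Mul(-1, Add(3, Mul(2, Mul(109, Pow(109, Rational(1, 2)))))))) = Add(-167, Add(Rational(-512, 729), Mul(-1, Add(3, Mul(218, Pow(109, Rational(1, 2))))))) = Add(-167, Add(Rational(-512, 729), Add(-3, Mul(-218, Pow(109, Rational(1, 2)))))) = Add(-167, Add(Rational(-2699, 729), Mul(-218, Pow(109, Rational(1, 2))))) = Add(Rational(-124442, 729), Mul(-218, Pow(109, Rational(1, 2))))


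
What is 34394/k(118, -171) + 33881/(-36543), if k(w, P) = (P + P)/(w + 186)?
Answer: -3351728155/109629 ≈ -30573.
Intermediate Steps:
k(w, P) = 2*P/(186 + w) (k(w, P) = (2*P)/(186 + w) = 2*P/(186 + w))
34394/k(118, -171) + 33881/(-36543) = 34394/((2*(-171)/(186 + 118))) + 33881/(-36543) = 34394/((2*(-171)/304)) + 33881*(-1/36543) = 34394/((2*(-171)*(1/304))) - 33881/36543 = 34394/(-9/8) - 33881/36543 = 34394*(-8/9) - 33881/36543 = -275152/9 - 33881/36543 = -3351728155/109629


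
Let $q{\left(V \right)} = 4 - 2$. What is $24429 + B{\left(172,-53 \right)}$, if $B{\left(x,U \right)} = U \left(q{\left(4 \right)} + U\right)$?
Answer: $27132$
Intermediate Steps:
$q{\left(V \right)} = 2$ ($q{\left(V \right)} = 4 - 2 = 2$)
$B{\left(x,U \right)} = U \left(2 + U\right)$
$24429 + B{\left(172,-53 \right)} = 24429 - 53 \left(2 - 53\right) = 24429 - -2703 = 24429 + 2703 = 27132$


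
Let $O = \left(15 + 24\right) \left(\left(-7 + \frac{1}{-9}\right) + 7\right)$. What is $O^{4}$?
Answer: $\frac{28561}{81} \approx 352.6$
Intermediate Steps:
$O = - \frac{13}{3}$ ($O = 39 \left(\left(-7 - \frac{1}{9}\right) + 7\right) = 39 \left(- \frac{64}{9} + 7\right) = 39 \left(- \frac{1}{9}\right) = - \frac{13}{3} \approx -4.3333$)
$O^{4} = \left(- \frac{13}{3}\right)^{4} = \frac{28561}{81}$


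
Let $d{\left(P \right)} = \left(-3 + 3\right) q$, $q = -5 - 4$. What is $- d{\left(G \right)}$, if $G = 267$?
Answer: $0$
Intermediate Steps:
$q = -9$ ($q = -5 - 4 = -9$)
$d{\left(P \right)} = 0$ ($d{\left(P \right)} = \left(-3 + 3\right) \left(-9\right) = 0 \left(-9\right) = 0$)
$- d{\left(G \right)} = \left(-1\right) 0 = 0$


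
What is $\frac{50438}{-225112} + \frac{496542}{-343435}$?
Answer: $- \frac{64549868617}{38655669860} \approx -1.6699$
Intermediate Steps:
$\frac{50438}{-225112} + \frac{496542}{-343435} = 50438 \left(- \frac{1}{225112}\right) + 496542 \left(- \frac{1}{343435}\right) = - \frac{25219}{112556} - \frac{496542}{343435} = - \frac{64549868617}{38655669860}$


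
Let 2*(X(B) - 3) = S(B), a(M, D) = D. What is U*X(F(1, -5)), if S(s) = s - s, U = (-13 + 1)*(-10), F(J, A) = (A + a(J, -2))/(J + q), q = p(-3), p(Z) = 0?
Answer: 360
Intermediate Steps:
q = 0
F(J, A) = (-2 + A)/J (F(J, A) = (A - 2)/(J + 0) = (-2 + A)/J)
U = 120 (U = -12*(-10) = 120)
S(s) = 0
X(B) = 3 (X(B) = 3 + (½)*0 = 3 + 0 = 3)
U*X(F(1, -5)) = 120*3 = 360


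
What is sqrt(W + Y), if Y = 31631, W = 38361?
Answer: 2*sqrt(17498) ≈ 264.56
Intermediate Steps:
sqrt(W + Y) = sqrt(38361 + 31631) = sqrt(69992) = 2*sqrt(17498)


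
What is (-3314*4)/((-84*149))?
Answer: 3314/3129 ≈ 1.0591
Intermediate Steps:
(-3314*4)/((-84*149)) = -13256/(-12516) = -13256*(-1/12516) = 3314/3129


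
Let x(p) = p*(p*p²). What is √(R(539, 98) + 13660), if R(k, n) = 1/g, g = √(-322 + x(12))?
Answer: √(5692550869360 + 20414*√20414)/20414 ≈ 116.88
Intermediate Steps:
x(p) = p⁴ (x(p) = p*p³ = p⁴)
g = √20414 (g = √(-322 + 12⁴) = √(-322 + 20736) = √20414 ≈ 142.88)
R(k, n) = √20414/20414 (R(k, n) = 1/(√20414) = √20414/20414)
√(R(539, 98) + 13660) = √(√20414/20414 + 13660) = √(13660 + √20414/20414)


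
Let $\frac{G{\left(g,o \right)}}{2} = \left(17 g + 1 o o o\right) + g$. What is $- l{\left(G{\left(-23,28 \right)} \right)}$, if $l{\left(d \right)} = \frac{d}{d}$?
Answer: $-1$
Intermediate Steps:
$G{\left(g,o \right)} = 2 o^{3} + 36 g$ ($G{\left(g,o \right)} = 2 \left(\left(17 g + 1 o o o\right) + g\right) = 2 \left(\left(17 g + o o o\right) + g\right) = 2 \left(\left(17 g + o^{2} o\right) + g\right) = 2 \left(\left(17 g + o^{3}\right) + g\right) = 2 \left(\left(o^{3} + 17 g\right) + g\right) = 2 \left(o^{3} + 18 g\right) = 2 o^{3} + 36 g$)
$l{\left(d \right)} = 1$
$- l{\left(G{\left(-23,28 \right)} \right)} = \left(-1\right) 1 = -1$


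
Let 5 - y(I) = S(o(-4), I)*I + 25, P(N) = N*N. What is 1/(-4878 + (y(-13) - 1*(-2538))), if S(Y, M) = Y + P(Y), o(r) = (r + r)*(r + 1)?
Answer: 1/5440 ≈ 0.00018382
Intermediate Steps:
o(r) = 2*r*(1 + r) (o(r) = (2*r)*(1 + r) = 2*r*(1 + r))
P(N) = N²
S(Y, M) = Y + Y²
y(I) = -20 - 600*I (y(I) = 5 - (((2*(-4)*(1 - 4))*(1 + 2*(-4)*(1 - 4)))*I + 25) = 5 - (((2*(-4)*(-3))*(1 + 2*(-4)*(-3)))*I + 25) = 5 - ((24*(1 + 24))*I + 25) = 5 - ((24*25)*I + 25) = 5 - (600*I + 25) = 5 - (25 + 600*I) = 5 + (-25 - 600*I) = -20 - 600*I)
1/(-4878 + (y(-13) - 1*(-2538))) = 1/(-4878 + ((-20 - 600*(-13)) - 1*(-2538))) = 1/(-4878 + ((-20 + 7800) + 2538)) = 1/(-4878 + (7780 + 2538)) = 1/(-4878 + 10318) = 1/5440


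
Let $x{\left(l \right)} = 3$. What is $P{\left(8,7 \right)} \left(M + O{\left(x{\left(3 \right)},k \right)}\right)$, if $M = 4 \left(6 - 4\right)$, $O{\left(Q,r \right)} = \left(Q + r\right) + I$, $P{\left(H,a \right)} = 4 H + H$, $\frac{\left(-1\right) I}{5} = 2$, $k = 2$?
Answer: $120$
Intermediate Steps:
$I = -10$ ($I = \left(-5\right) 2 = -10$)
$P{\left(H,a \right)} = 5 H$
$O{\left(Q,r \right)} = -10 + Q + r$ ($O{\left(Q,r \right)} = \left(Q + r\right) - 10 = -10 + Q + r$)
$M = 8$ ($M = 4 \cdot 2 = 8$)
$P{\left(8,7 \right)} \left(M + O{\left(x{\left(3 \right)},k \right)}\right) = 5 \cdot 8 \left(8 + \left(-10 + 3 + 2\right)\right) = 40 \left(8 - 5\right) = 40 \cdot 3 = 120$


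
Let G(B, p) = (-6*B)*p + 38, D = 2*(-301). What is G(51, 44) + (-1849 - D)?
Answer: -14673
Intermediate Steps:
D = -602
G(B, p) = 38 - 6*B*p (G(B, p) = -6*B*p + 38 = 38 - 6*B*p)
G(51, 44) + (-1849 - D) = (38 - 6*51*44) + (-1849 - 1*(-602)) = (38 - 13464) + (-1849 + 602) = -13426 - 1247 = -14673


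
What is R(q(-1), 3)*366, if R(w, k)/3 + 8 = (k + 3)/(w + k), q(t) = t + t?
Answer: -2196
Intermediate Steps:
q(t) = 2*t
R(w, k) = -24 + 3*(3 + k)/(k + w) (R(w, k) = -24 + 3*((k + 3)/(w + k)) = -24 + 3*((3 + k)/(k + w)) = -24 + 3*(3 + k)/(k + w))
R(q(-1), 3)*366 = (3*(3 - 16*(-1) - 7*3)/(3 + 2*(-1)))*366 = (3*(3 - 8*(-2) - 21)/(3 - 2))*366 = (3*(3 + 16 - 21)/1)*366 = (3*1*(-2))*366 = -6*366 = -2196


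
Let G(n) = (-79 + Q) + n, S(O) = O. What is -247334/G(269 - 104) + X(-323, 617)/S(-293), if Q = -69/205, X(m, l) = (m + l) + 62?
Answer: -14862368426/5145373 ≈ -2888.5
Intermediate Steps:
X(m, l) = 62 + l + m (X(m, l) = (l + m) + 62 = 62 + l + m)
Q = -69/205 (Q = -69*1/205 = -69/205 ≈ -0.33659)
G(n) = -16264/205 + n (G(n) = (-79 - 69/205) + n = -16264/205 + n)
-247334/G(269 - 104) + X(-323, 617)/S(-293) = -247334/(-16264/205 + (269 - 104)) + (62 + 617 - 323)/(-293) = -247334/(-16264/205 + 165) + 356*(-1/293) = -247334/17561/205 - 356/293 = -247334*205/17561 - 356/293 = -50703470/17561 - 356/293 = -14862368426/5145373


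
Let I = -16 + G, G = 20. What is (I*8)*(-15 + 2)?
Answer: -416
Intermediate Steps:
I = 4 (I = -16 + 20 = 4)
(I*8)*(-15 + 2) = (4*8)*(-15 + 2) = 32*(-13) = -416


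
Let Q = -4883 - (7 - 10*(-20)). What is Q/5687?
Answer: -5090/5687 ≈ -0.89502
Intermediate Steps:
Q = -5090 (Q = -4883 - (7 + 200) = -4883 - 1*207 = -4883 - 207 = -5090)
Q/5687 = -5090/5687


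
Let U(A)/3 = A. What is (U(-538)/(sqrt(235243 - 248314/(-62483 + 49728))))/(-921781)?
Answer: 538*sqrt(38274856796145)/922018444333133 ≈ 3.6099e-6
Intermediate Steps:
U(A) = 3*A
(U(-538)/(sqrt(235243 - 248314/(-62483 + 49728))))/(-921781) = ((3*(-538))/(sqrt(235243 - 248314/(-62483 + 49728))))/(-921781) = -1614/sqrt(235243 - 248314/(-12755))*(-1/921781) = -1614/sqrt(235243 - 248314*(-1/12755))*(-1/921781) = -1614/sqrt(235243 + 248314/12755)*(-1/921781) = -1614*sqrt(38274856796145)/3000772779*(-1/921781) = -538*sqrt(38274856796145)/1000257593*(-1/921781) = 538*sqrt(38274856796145)/922018444333133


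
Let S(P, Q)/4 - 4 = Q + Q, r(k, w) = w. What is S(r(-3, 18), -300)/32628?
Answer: -596/8157 ≈ -0.073066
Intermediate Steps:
S(P, Q) = 16 + 8*Q (S(P, Q) = 16 + 4*(Q + Q) = 16 + 4*(2*Q) = 16 + 8*Q)
S(r(-3, 18), -300)/32628 = (16 + 8*(-300))/32628 = (16 - 2400)*(1/32628) = -2384*1/32628 = -596/8157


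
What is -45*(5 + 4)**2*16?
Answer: -58320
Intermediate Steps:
-45*(5 + 4)**2*16 = -45*9**2*16 = -45*81*16 = -3645*16 = -58320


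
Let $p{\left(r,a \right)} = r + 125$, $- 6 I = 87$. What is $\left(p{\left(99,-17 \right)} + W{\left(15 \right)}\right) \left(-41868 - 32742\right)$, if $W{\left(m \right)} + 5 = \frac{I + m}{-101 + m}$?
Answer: $- \frac{1405167435}{86} \approx -1.6339 \cdot 10^{7}$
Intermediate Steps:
$I = - \frac{29}{2}$ ($I = \left(- \frac{1}{6}\right) 87 = - \frac{29}{2} \approx -14.5$)
$p{\left(r,a \right)} = 125 + r$
$W{\left(m \right)} = -5 + \frac{- \frac{29}{2} + m}{-101 + m}$
$\left(p{\left(99,-17 \right)} + W{\left(15 \right)}\right) \left(-41868 - 32742\right) = \left(\left(125 + 99\right) + \frac{981 - 120}{2 \left(-101 + 15\right)}\right) \left(-41868 - 32742\right) = \left(224 + \frac{981 - 120}{2 \left(-86\right)}\right) \left(-74610\right) = \left(224 + \frac{1}{2} \left(- \frac{1}{86}\right) 861\right) \left(-74610\right) = \left(224 - \frac{861}{172}\right) \left(-74610\right) = \frac{37667}{172} \left(-74610\right) = - \frac{1405167435}{86}$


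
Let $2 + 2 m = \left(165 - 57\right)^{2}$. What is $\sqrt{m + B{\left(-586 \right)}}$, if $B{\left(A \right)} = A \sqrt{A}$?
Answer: $\sqrt{5831 - 586 i \sqrt{586}} \approx 102.88 - 68.943 i$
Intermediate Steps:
$B{\left(A \right)} = A^{\frac{3}{2}}$
$m = 5831$ ($m = -1 + \frac{\left(165 - 57\right)^{2}}{2} = -1 + \frac{108^{2}}{2} = -1 + \frac{1}{2} \cdot 11664 = -1 + 5832 = 5831$)
$\sqrt{m + B{\left(-586 \right)}} = \sqrt{5831 + \left(-586\right)^{\frac{3}{2}}} = \sqrt{5831 - 586 i \sqrt{586}}$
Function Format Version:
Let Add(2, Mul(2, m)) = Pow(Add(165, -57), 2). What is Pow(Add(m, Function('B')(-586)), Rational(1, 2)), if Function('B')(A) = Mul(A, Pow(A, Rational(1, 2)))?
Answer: Pow(Add(5831, Mul(-586, I, Pow(586, Rational(1, 2)))), Rational(1, 2)) ≈ Add(102.88, Mul(-68.943, I))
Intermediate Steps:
Function('B')(A) = Pow(A, Rational(3, 2))
m = 5831 (m = Add(-1, Mul(Rational(1, 2), Pow(Add(165, -57), 2))) = Add(-1, Mul(Rational(1, 2), Pow(108, 2))) = Add(-1, Mul(Rational(1, 2), 11664)) = Add(-1, 5832) = 5831)
Pow(Add(m, Function('B')(-586)), Rational(1, 2)) = Pow(Add(5831, Pow(-586, Rational(3, 2))), Rational(1, 2)) = Pow(Add(5831, Mul(-586, I, Pow(586, Rational(1, 2)))), Rational(1, 2))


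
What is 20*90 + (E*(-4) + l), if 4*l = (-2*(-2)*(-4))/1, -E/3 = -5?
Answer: 1736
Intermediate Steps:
E = 15 (E = -3*(-5) = 15)
l = -4 (l = ((-2*(-2)*(-4))/1)/4 = ((4*(-4))*1)/4 = (-16*1)/4 = (1/4)*(-16) = -4)
20*90 + (E*(-4) + l) = 20*90 + (15*(-4) - 4) = 1800 + (-60 - 4) = 1800 - 64 = 1736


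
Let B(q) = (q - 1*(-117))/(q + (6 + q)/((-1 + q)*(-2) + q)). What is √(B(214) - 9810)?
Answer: I*√1249560372049/11287 ≈ 99.038*I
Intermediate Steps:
B(q) = (117 + q)/(q + (6 + q)/(2 - q)) (B(q) = (q + 117)/(q + (6 + q)/((2 - 2*q) + q)) = (117 + q)/(q + (6 + q)/(2 - q)))
√(B(214) - 9810) = √((234 - 1*214² - 115*214)/(6 - 1*214² + 3*214) - 9810) = √((234 - 1*45796 - 24610)/(6 - 1*45796 + 642) - 9810) = √((234 - 45796 - 24610)/(6 - 45796 + 642) - 9810) = √(-70172/(-45148) - 9810) = √(-1/45148*(-70172) - 9810) = √(17543/11287 - 9810) = √(-110707927/11287) = I*√1249560372049/11287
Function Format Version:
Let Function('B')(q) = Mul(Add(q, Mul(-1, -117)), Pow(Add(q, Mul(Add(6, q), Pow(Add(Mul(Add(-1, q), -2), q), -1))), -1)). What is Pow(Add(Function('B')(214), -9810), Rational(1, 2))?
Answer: Mul(Rational(1, 11287), I, Pow(1249560372049, Rational(1, 2))) ≈ Mul(99.038, I)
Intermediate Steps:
Function('B')(q) = Mul(Pow(Add(q, Mul(Pow(Add(2, Mul(-1, q)), -1), Add(6, q))), -1), Add(117, q)) (Function('B')(q) = Mul(Add(q, 117), Pow(Add(q, Mul(Add(6, q), Pow(Add(Add(2, Mul(-2, q)), q), -1))), -1)) = Mul(Add(117, q), Pow(Add(q, Mul(Add(6, q), Pow(Add(2, Mul(-1, q)), -1))), -1)) = Mul(Add(117, q), Pow(Add(q, Mul(Pow(Add(2, Mul(-1, q)), -1), Add(6, q))), -1)) = Mul(Pow(Add(q, Mul(Pow(Add(2, Mul(-1, q)), -1), Add(6, q))), -1), Add(117, q)))
Pow(Add(Function('B')(214), -9810), Rational(1, 2)) = Pow(Add(Mul(Pow(Add(6, Mul(-1, Pow(214, 2)), Mul(3, 214)), -1), Add(234, Mul(-1, Pow(214, 2)), Mul(-115, 214))), -9810), Rational(1, 2)) = Pow(Add(Mul(Pow(Add(6, Mul(-1, 45796), 642), -1), Add(234, Mul(-1, 45796), -24610)), -9810), Rational(1, 2)) = Pow(Add(Mul(Pow(Add(6, -45796, 642), -1), Add(234, -45796, -24610)), -9810), Rational(1, 2)) = Pow(Add(Mul(Pow(-45148, -1), -70172), -9810), Rational(1, 2)) = Pow(Add(Mul(Rational(-1, 45148), -70172), -9810), Rational(1, 2)) = Pow(Add(Rational(17543, 11287), -9810), Rational(1, 2)) = Pow(Rational(-110707927, 11287), Rational(1, 2)) = Mul(Rational(1, 11287), I, Pow(1249560372049, Rational(1, 2)))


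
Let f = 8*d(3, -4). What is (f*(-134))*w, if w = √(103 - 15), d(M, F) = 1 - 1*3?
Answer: 4288*√22 ≈ 20113.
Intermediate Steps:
d(M, F) = -2 (d(M, F) = 1 - 3 = -2)
f = -16 (f = 8*(-2) = -16)
w = 2*√22 (w = √88 = 2*√22 ≈ 9.3808)
(f*(-134))*w = (-16*(-134))*(2*√22) = 2144*(2*√22) = 4288*√22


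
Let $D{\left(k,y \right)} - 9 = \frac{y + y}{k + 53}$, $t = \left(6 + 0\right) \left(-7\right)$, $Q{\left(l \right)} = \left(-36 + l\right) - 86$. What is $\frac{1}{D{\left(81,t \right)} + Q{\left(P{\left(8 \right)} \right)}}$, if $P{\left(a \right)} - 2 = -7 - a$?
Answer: $- \frac{67}{8484} \approx -0.0078972$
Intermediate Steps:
$P{\left(a \right)} = -5 - a$ ($P{\left(a \right)} = 2 - \left(7 + a\right) = -5 - a$)
$Q{\left(l \right)} = -122 + l$
$t = -42$ ($t = 6 \left(-7\right) = -42$)
$D{\left(k,y \right)} = 9 + \frac{2 y}{53 + k}$ ($D{\left(k,y \right)} = 9 + \frac{y + y}{k + 53} = 9 + \frac{2 y}{53 + k}$)
$\frac{1}{D{\left(81,t \right)} + Q{\left(P{\left(8 \right)} \right)}} = \frac{1}{\frac{477 + 2 \left(-42\right) + 9 \cdot 81}{53 + 81} - 135} = \frac{1}{\frac{477 - 84 + 729}{134} - 135} = \frac{1}{\frac{1}{134} \cdot 1122 - 135} = \frac{1}{\frac{561}{67} - 135} = \frac{1}{- \frac{8484}{67}} = - \frac{67}{8484}$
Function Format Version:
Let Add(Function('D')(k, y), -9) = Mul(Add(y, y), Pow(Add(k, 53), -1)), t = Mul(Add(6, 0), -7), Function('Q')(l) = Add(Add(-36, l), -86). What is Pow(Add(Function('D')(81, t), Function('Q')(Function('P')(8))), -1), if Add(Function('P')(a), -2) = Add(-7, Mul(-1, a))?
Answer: Rational(-67, 8484) ≈ -0.0078972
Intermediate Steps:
Function('P')(a) = Add(-5, Mul(-1, a)) (Function('P')(a) = Add(2, Add(-7, Mul(-1, a))) = Add(-5, Mul(-1, a)))
Function('Q')(l) = Add(-122, l)
t = -42 (t = Mul(6, -7) = -42)
Function('D')(k, y) = Add(9, Mul(2, y, Pow(Add(53, k), -1))) (Function('D')(k, y) = Add(9, Mul(Add(y, y), Pow(Add(k, 53), -1))) = Add(9, Mul(Mul(2, y), Pow(Add(53, k), -1))) = Add(9, Mul(2, y, Pow(Add(53, k), -1))))
Pow(Add(Function('D')(81, t), Function('Q')(Function('P')(8))), -1) = Pow(Add(Mul(Pow(Add(53, 81), -1), Add(477, Mul(2, -42), Mul(9, 81))), Add(-122, Add(-5, Mul(-1, 8)))), -1) = Pow(Add(Mul(Pow(134, -1), Add(477, -84, 729)), Add(-122, Add(-5, -8))), -1) = Pow(Add(Mul(Rational(1, 134), 1122), Add(-122, -13)), -1) = Pow(Add(Rational(561, 67), -135), -1) = Pow(Rational(-8484, 67), -1) = Rational(-67, 8484)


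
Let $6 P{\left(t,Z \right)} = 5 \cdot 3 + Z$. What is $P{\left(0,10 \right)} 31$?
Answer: $\frac{775}{6} \approx 129.17$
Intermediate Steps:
$P{\left(t,Z \right)} = \frac{5}{2} + \frac{Z}{6}$ ($P{\left(t,Z \right)} = \frac{5 \cdot 3 + Z}{6} = \frac{15 + Z}{6} = \frac{5}{2} + \frac{Z}{6}$)
$P{\left(0,10 \right)} 31 = \left(\frac{5}{2} + \frac{1}{6} \cdot 10\right) 31 = \left(\frac{5}{2} + \frac{5}{3}\right) 31 = \frac{25}{6} \cdot 31 = \frac{775}{6}$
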